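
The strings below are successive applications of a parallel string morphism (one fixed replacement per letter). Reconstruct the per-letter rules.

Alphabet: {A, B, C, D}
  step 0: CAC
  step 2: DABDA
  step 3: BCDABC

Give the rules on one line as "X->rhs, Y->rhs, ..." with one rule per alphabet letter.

A->C, B->DA, C->B, D->B

  step 2 ⇒ step 3: DABDA ⇒ B·C·DA·B·C
    A ↦ C
    B ↦ DA
    D ↦ B
    C ↦ B  (constrained at step 0)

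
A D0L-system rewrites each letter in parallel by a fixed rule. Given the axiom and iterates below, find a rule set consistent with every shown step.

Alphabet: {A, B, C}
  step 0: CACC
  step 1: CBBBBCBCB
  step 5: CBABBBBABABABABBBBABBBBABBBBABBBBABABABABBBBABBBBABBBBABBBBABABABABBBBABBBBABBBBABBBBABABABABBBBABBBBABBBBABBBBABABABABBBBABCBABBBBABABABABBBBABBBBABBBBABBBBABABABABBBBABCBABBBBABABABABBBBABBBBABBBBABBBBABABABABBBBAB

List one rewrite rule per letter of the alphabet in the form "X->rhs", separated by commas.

  step 0 ⇒ step 1: CACC ⇒ CB·BBB·CB·CB
    A ↦ BBB
    C ↦ CB
    B ↦ AB  (constrained at step 1)

A->BBB, B->AB, C->CB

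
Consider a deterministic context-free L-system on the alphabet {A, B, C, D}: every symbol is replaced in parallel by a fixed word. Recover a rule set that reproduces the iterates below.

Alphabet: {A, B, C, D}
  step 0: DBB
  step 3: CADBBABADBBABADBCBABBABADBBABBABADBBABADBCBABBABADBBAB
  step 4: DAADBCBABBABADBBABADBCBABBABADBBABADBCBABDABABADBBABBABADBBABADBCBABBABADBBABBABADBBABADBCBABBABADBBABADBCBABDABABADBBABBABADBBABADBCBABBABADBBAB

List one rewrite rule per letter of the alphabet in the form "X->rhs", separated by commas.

A->ADB, B->BAB, C->DA, D->C

  step 3 ⇒ step 4: CADBBABADBBABADBCBABBABADBBABBABADBBABADBCBABBABADBBAB ⇒ DA·ADB·C·BAB·BAB·ADB·BAB·ADB·C·BAB·BAB·ADB·BAB·ADB·C·BAB·DA·BAB·ADB·BAB·BAB·ADB·BAB·ADB·C·BAB·BAB·ADB·BAB·BAB·ADB·BAB·ADB·C·BAB·BAB·ADB·BAB·ADB·C·BAB·DA·BAB·ADB·BAB·BAB·ADB·BAB·ADB·C·BAB·BAB·ADB·BAB
    A ↦ ADB
    B ↦ BAB
    C ↦ DA
    D ↦ C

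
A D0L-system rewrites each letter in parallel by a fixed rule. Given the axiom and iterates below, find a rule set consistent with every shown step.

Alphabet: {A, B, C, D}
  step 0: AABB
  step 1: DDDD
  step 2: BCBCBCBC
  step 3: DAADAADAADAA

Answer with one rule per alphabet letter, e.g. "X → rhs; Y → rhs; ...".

  step 2 ⇒ step 3: BCBCBCBC ⇒ D·AA·D·AA·D·AA·D·AA
    B ↦ D
    C ↦ AA
  step 0 ⇒ step 1: AABB ⇒ D·D·D·D
    A ↦ D
  step 1 ⇒ step 2: DDDD ⇒ BC·BC·BC·BC
    D ↦ BC

A->D, B->D, C->AA, D->BC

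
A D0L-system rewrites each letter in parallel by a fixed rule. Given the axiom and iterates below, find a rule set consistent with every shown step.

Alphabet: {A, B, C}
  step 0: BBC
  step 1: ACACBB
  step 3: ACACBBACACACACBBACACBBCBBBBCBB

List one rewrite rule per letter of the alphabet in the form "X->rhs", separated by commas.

A->BBC, B->AC, C->BB

  step 0 ⇒ step 1: BBC ⇒ AC·AC·BB
    B ↦ AC
    C ↦ BB
    A ↦ BBC  (constrained at step 1)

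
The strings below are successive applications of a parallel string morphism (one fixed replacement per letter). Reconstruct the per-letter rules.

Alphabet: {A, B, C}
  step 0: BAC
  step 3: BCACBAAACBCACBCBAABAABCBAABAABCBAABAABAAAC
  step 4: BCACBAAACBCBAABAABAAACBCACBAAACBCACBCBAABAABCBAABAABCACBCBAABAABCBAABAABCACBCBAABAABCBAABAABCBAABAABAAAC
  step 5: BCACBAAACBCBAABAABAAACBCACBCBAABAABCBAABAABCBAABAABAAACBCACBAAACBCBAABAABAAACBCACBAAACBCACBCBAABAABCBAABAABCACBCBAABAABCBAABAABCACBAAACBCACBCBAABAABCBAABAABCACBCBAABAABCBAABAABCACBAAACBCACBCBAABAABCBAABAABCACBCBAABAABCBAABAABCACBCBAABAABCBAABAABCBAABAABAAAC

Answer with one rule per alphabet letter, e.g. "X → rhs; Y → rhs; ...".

A->BAA, B->BC, C->AC

  step 4 ⇒ step 5: BCACBAAACBCBAABAABAAACBCACBAAACBCACBCBAABAABCBAABAABCACBCBAABAABCBAABAABCACBCBAABAABCBAABAABCBAABAABAAAC ⇒ BC·AC·BAA·AC·BC·BAA·BAA·BAA·AC·BC·AC·BC·BAA·BAA·BC·BAA·BAA·BC·BAA·BAA·BAA·AC·BC·AC·BAA·AC·BC·BAA·BAA·BAA·AC·BC·AC·BAA·AC·BC·AC·BC·BAA·BAA·BC·BAA·BAA·BC·AC·BC·BAA·BAA·BC·BAA·BAA·BC·AC·BAA·AC·BC·AC·BC·BAA·BAA·BC·BAA·BAA·BC·AC·BC·BAA·BAA·BC·BAA·BAA·BC·AC·BAA·AC·BC·AC·BC·BAA·BAA·BC·BAA·BAA·BC·AC·BC·BAA·BAA·BC·BAA·BAA·BC·AC·BC·BAA·BAA·BC·BAA·BAA·BC·BAA·BAA·BAA·AC
    A ↦ BAA
    B ↦ BC
    C ↦ AC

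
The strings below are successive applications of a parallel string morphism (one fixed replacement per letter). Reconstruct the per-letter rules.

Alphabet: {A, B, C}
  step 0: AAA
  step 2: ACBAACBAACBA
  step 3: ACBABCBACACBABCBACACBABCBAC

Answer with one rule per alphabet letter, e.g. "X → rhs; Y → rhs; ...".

A->AC, B->BCB, C->BA

  step 2 ⇒ step 3: ACBAACBAACBA ⇒ AC·BA·BCB·AC·AC·BA·BCB·AC·AC·BA·BCB·AC
    A ↦ AC
    B ↦ BCB
    C ↦ BA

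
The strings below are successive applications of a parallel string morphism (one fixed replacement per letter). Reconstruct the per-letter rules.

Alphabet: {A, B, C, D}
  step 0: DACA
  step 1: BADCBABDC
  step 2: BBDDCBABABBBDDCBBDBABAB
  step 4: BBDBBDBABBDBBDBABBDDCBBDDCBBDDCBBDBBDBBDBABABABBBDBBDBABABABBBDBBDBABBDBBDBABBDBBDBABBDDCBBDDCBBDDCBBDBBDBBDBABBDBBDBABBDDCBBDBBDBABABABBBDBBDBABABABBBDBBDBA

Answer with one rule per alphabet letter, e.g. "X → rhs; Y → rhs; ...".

A->DC, B->BBD, C->BAB, D->BA

  step 1 ⇒ step 2: BADCBABDC ⇒ BBD·DC·BA·BAB·BBD·DC·BBD·BA·BAB
    A ↦ DC
    B ↦ BBD
    C ↦ BAB
    D ↦ BA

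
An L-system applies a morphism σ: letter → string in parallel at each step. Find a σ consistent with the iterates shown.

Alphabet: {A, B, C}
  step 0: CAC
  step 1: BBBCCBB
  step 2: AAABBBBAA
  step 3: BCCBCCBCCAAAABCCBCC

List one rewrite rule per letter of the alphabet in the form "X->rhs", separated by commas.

A->BCC, B->A, C->BB

  step 2 ⇒ step 3: AAABBBBAA ⇒ BCC·BCC·BCC·A·A·A·A·BCC·BCC
    A ↦ BCC
    B ↦ A
  step 0 ⇒ step 1: CAC ⇒ BB·BCC·BB
    C ↦ BB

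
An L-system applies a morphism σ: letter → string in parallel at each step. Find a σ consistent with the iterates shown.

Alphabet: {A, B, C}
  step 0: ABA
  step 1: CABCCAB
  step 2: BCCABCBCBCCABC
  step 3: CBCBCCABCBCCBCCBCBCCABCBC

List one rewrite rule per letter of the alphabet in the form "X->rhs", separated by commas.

  step 2 ⇒ step 3: BCCABCBCBCCABC ⇒ C·BC·BC·CAB·C·BC·C·BC·C·BC·BC·CAB·C·BC
    A ↦ CAB
    B ↦ C
    C ↦ BC

A->CAB, B->C, C->BC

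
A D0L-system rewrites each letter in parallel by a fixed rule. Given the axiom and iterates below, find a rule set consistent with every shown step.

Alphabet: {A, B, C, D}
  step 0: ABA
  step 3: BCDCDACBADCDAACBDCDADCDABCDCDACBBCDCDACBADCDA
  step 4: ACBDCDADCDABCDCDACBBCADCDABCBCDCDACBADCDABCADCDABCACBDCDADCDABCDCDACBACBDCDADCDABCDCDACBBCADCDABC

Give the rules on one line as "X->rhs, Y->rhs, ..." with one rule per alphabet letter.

  step 3 ⇒ step 4: BCDCDACBADCDAACBDCDADCDABCDCDACBBCDCDACBADCDA ⇒ ACB·DCD·A·DCD·A·BC·DCD·ACB·BC·A·DCD·A·BC·BC·DCD·ACB·A·DCD·A·BC·A·DCD·A·BC·ACB·DCD·A·DCD·A·BC·DCD·ACB·ACB·DCD·A·DCD·A·BC·DCD·ACB·BC·A·DCD·A·BC
    A ↦ BC
    B ↦ ACB
    C ↦ DCD
    D ↦ A

A->BC, B->ACB, C->DCD, D->A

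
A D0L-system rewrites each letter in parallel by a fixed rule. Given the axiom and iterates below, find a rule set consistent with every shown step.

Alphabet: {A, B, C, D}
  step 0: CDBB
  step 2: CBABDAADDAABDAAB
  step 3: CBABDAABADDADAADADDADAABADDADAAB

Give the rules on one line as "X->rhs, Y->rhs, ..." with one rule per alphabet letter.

A->DA, B->AB, C->CB, D->AD

  step 2 ⇒ step 3: CBABDAADDAABDAAB ⇒ CB·AB·DA·AB·AD·DA·DA·AD·AD·DA·DA·AB·AD·DA·DA·AB
    A ↦ DA
    B ↦ AB
    C ↦ CB
    D ↦ AD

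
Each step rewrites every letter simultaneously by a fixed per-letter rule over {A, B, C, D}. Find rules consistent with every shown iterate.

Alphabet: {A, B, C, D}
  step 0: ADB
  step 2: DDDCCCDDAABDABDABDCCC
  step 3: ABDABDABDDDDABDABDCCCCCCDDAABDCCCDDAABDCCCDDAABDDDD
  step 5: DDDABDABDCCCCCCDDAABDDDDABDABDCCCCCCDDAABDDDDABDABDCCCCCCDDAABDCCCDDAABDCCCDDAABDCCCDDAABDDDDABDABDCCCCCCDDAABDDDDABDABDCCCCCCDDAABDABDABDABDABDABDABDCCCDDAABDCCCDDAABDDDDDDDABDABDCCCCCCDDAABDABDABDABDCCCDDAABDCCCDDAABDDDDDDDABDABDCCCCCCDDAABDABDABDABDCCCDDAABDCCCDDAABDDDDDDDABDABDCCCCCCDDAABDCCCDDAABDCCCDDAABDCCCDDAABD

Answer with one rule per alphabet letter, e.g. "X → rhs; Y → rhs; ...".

  step 2 ⇒ step 3: DDDCCCDDAABDABDABDCCC ⇒ ABD·ABD·ABD·D·D·D·ABD·ABD·CCC·CCC·DDA·ABD·CCC·DDA·ABD·CCC·DDA·ABD·D·D·D
    A ↦ CCC
    B ↦ DDA
    C ↦ D
    D ↦ ABD

A->CCC, B->DDA, C->D, D->ABD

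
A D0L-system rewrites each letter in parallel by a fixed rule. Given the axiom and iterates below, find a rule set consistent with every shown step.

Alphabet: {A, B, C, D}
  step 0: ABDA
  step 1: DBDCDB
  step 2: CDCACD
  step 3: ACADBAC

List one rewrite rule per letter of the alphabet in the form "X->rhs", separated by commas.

  step 2 ⇒ step 3: CDCACD ⇒ A·C·A·DB·A·C
    A ↦ DB
    C ↦ A
    D ↦ C
  step 0 ⇒ step 1: ABDA ⇒ DB·D·C·DB
    B ↦ D

A->DB, B->D, C->A, D->C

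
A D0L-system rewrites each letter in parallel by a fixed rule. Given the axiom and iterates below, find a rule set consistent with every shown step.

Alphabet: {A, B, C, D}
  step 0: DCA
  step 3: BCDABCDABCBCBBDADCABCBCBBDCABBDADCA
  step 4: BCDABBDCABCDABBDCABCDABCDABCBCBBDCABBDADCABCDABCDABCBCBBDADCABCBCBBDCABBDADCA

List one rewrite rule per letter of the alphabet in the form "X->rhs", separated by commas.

A->DCA, B->BC, C->DA, D->BB

  step 3 ⇒ step 4: BCDABCDABCBCBBDADCABCBCBBDCABBDADCA ⇒ BC·DA·BB·DCA·BC·DA·BB·DCA·BC·DA·BC·DA·BC·BC·BB·DCA·BB·DA·DCA·BC·DA·BC·DA·BC·BC·BB·DA·DCA·BC·BC·BB·DCA·BB·DA·DCA
    A ↦ DCA
    B ↦ BC
    C ↦ DA
    D ↦ BB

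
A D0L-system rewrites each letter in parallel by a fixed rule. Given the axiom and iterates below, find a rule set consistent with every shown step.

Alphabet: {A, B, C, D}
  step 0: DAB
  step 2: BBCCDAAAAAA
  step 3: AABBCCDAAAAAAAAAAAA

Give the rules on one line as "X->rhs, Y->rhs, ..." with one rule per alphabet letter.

A->AA, B->A, C->B, D->CCD

  step 2 ⇒ step 3: BBCCDAAAAAA ⇒ A·A·B·B·CCD·AA·AA·AA·AA·AA·AA
    A ↦ AA
    B ↦ A
    C ↦ B
    D ↦ CCD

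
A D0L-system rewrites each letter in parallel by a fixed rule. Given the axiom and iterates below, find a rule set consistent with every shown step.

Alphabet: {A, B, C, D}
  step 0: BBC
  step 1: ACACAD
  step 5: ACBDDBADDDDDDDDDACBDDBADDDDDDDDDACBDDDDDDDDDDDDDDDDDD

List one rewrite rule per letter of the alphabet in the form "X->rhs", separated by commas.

A->B, B->AC, C->AD, D->DD

  step 0 ⇒ step 1: BBC ⇒ AC·AC·AD
    B ↦ AC
    C ↦ AD
    A ↦ B  (constrained at step 1)
    D ↦ DD  (constrained at step 1)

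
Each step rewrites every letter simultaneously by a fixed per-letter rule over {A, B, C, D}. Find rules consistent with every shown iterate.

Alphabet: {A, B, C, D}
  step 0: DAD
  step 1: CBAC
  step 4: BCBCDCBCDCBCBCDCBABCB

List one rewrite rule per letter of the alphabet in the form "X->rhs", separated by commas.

A->BA, B->CDC, C->B, D->C

  step 0 ⇒ step 1: DAD ⇒ C·BA·C
    A ↦ BA
    D ↦ C
    B ↦ CDC  (constrained at step 1)
    C ↦ B  (constrained at step 1)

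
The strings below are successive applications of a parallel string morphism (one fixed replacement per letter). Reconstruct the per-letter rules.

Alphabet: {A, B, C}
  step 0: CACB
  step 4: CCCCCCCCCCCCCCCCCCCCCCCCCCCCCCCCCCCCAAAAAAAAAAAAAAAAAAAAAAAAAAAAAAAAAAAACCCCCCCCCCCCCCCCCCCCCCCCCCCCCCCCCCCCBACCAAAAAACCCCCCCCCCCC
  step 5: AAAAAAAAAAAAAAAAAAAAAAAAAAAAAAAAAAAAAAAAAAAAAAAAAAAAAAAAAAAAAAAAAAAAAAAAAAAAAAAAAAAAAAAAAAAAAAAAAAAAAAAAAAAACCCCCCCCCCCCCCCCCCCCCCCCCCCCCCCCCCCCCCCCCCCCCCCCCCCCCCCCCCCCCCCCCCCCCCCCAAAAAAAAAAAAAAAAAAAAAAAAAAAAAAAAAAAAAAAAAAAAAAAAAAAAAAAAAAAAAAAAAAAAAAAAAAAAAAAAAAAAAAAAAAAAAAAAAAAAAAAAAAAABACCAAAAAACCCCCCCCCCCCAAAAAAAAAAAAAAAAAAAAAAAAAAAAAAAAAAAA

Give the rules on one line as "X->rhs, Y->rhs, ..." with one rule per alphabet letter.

  step 4 ⇒ step 5: CCCCCCCCCCCCCCCCCCCCCCCCCCCCCCCCCCCCAAAAAAAAAAAAAAAAAAAAAAAAAAAAAAAAAAAACCCCCCCCCCCCCCCCCCCCCCCCCCCCCCCCCCCCBACCAAAAAACCCCCCCCCCCC ⇒ AAA·AAA·AAA·AAA·AAA·AAA·AAA·AAA·AAA·AAA·AAA·AAA·AAA·AAA·AAA·AAA·AAA·AAA·AAA·AAA·AAA·AAA·AAA·AAA·AAA·AAA·AAA·AAA·AAA·AAA·AAA·AAA·AAA·AAA·AAA·AAA·CC·CC·CC·CC·CC·CC·CC·CC·CC·CC·CC·CC·CC·CC·CC·CC·CC·CC·CC·CC·CC·CC·CC·CC·CC·CC·CC·CC·CC·CC·CC·CC·CC·CC·CC·CC·AAA·AAA·AAA·AAA·AAA·AAA·AAA·AAA·AAA·AAA·AAA·AAA·AAA·AAA·AAA·AAA·AAA·AAA·AAA·AAA·AAA·AAA·AAA·AAA·AAA·AAA·AAA·AAA·AAA·AAA·AAA·AAA·AAA·AAA·AAA·AAA·BA·CC·AAA·AAA·CC·CC·CC·CC·CC·CC·AAA·AAA·AAA·AAA·AAA·AAA·AAA·AAA·AAA·AAA·AAA·AAA
    A ↦ CC
    B ↦ BA
    C ↦ AAA

A->CC, B->BA, C->AAA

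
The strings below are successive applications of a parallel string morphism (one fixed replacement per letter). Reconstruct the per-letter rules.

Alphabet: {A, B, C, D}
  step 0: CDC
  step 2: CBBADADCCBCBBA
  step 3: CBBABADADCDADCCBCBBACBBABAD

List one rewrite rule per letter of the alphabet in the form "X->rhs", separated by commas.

A->D, B->BA, C->CB, D->ADC

  step 2 ⇒ step 3: CBBADADCCBCBBA ⇒ CB·BA·BA·D·ADC·D·ADC·CB·CB·BA·CB·BA·BA·D
    A ↦ D
    B ↦ BA
    C ↦ CB
    D ↦ ADC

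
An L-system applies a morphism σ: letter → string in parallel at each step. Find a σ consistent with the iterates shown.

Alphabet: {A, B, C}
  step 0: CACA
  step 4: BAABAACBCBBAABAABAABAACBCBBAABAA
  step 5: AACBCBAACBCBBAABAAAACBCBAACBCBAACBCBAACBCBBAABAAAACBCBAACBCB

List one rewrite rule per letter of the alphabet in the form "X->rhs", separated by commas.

  step 4 ⇒ step 5: BAABAACBCBBAABAABAABAACBCBBAABAA ⇒ AA·CB·CB·AA·CB·CB·B·AA·B·AA·AA·CB·CB·AA·CB·CB·AA·CB·CB·AA·CB·CB·B·AA·B·AA·AA·CB·CB·AA·CB·CB
    A ↦ CB
    B ↦ AA
    C ↦ B

A->CB, B->AA, C->B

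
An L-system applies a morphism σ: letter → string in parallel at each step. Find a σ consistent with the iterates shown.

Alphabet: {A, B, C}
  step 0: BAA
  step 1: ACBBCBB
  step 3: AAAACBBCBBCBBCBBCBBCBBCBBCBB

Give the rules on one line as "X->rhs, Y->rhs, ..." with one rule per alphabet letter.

A->CBB, B->A, C->AA

  step 0 ⇒ step 1: BAA ⇒ A·CBB·CBB
    A ↦ CBB
    B ↦ A
    C ↦ AA  (constrained at step 1)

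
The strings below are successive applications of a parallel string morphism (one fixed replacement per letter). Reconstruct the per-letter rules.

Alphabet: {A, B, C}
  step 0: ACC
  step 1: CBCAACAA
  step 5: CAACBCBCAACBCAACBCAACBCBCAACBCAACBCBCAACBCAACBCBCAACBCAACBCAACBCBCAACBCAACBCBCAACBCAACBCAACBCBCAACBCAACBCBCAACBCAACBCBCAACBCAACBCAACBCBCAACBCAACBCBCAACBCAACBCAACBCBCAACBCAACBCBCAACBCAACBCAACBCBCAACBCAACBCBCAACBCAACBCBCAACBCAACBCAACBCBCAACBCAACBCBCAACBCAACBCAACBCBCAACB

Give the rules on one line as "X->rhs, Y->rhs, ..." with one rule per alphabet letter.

A->CB, B->CB, C->CAA

  step 0 ⇒ step 1: ACC ⇒ CB·CAA·CAA
    A ↦ CB
    C ↦ CAA
    B ↦ CB  (constrained at step 1)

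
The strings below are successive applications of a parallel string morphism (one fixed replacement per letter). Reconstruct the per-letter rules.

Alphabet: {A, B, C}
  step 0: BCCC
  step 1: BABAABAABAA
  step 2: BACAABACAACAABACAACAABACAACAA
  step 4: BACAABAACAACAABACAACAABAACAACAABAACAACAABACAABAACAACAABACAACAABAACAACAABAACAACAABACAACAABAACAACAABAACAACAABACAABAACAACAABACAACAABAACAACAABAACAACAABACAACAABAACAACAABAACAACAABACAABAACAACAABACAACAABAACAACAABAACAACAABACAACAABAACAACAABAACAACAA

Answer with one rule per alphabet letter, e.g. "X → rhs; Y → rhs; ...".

A->CAA, B->BA, C->BAA

  step 1 ⇒ step 2: BABAABAABAA ⇒ BA·CAA·BA·CAA·CAA·BA·CAA·CAA·BA·CAA·CAA
    A ↦ CAA
    B ↦ BA
  step 0 ⇒ step 1: BCCC ⇒ BA·BAA·BAA·BAA
    C ↦ BAA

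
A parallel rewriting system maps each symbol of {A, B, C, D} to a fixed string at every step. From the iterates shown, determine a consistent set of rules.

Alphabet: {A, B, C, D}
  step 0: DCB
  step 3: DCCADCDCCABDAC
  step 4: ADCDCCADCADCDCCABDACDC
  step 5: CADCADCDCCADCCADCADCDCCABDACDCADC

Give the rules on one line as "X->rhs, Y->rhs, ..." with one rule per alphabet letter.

  step 4 ⇒ step 5: ADCDCCADCADCDCCABDACDC ⇒ C·A·DC·A·DC·DC·C·A·DC·C·A·DC·A·DC·DC·C·ABD·A·C·DC·A·DC
    A ↦ C
    B ↦ ABD
    C ↦ DC
    D ↦ A

A->C, B->ABD, C->DC, D->A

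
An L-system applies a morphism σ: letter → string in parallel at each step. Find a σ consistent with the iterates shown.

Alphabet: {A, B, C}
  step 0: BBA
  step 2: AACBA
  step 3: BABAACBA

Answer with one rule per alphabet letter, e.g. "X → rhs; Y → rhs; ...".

A->BA, B->C, C->A

  step 2 ⇒ step 3: AACBA ⇒ BA·BA·A·C·BA
    A ↦ BA
    B ↦ C
    C ↦ A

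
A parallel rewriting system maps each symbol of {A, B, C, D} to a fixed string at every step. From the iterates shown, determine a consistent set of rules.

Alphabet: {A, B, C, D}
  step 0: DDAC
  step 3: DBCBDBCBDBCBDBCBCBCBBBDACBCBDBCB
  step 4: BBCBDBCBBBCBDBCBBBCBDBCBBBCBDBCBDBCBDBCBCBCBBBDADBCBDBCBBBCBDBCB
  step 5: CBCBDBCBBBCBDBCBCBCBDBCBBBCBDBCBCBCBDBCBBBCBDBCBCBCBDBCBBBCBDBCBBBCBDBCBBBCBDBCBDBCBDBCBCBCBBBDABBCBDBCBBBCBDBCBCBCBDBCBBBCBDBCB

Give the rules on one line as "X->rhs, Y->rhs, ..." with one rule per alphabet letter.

A->DA, B->CB, C->DB, D->BB

  step 4 ⇒ step 5: BBCBDBCBBBCBDBCBBBCBDBCBBBCBDBCBDBCBDBCBCBCBBBDADBCBDBCBBBCBDBCB ⇒ CB·CB·DB·CB·BB·CB·DB·CB·CB·CB·DB·CB·BB·CB·DB·CB·CB·CB·DB·CB·BB·CB·DB·CB·CB·CB·DB·CB·BB·CB·DB·CB·BB·CB·DB·CB·BB·CB·DB·CB·DB·CB·DB·CB·CB·CB·BB·DA·BB·CB·DB·CB·BB·CB·DB·CB·CB·CB·DB·CB·BB·CB·DB·CB
    A ↦ DA
    B ↦ CB
    C ↦ DB
    D ↦ BB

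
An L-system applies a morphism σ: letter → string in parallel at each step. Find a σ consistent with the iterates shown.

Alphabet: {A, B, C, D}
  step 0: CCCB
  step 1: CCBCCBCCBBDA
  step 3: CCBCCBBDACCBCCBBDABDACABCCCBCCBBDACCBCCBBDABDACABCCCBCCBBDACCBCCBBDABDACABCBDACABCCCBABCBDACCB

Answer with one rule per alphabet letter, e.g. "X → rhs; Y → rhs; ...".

  step 0 ⇒ step 1: CCCB ⇒ CCB·CCB·CCB·BDA
    B ↦ BDA
    C ↦ CCB
    A ↦ ABC  (constrained at step 1)
    D ↦ C  (constrained at step 1)

A->ABC, B->BDA, C->CCB, D->C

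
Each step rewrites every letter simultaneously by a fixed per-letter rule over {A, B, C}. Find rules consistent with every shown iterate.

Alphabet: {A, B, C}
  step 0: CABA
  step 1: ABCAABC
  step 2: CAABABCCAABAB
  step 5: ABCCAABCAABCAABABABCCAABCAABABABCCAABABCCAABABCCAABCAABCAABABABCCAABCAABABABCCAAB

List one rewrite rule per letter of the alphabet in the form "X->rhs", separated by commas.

  step 1 ⇒ step 2: ABCAABC ⇒ C·AAB·AB·C·C·AAB·AB
    A ↦ C
    B ↦ AAB
    C ↦ AB

A->C, B->AAB, C->AB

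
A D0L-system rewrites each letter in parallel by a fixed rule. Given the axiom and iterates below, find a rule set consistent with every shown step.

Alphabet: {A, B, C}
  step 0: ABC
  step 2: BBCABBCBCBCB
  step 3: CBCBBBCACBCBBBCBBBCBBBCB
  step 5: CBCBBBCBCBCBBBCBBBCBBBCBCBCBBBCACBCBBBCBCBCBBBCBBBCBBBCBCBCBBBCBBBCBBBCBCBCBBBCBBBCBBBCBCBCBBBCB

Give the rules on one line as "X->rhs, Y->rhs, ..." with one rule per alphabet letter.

A->CA, B->CB, C->BB

  step 2 ⇒ step 3: BBCABBCBCBCB ⇒ CB·CB·BB·CA·CB·CB·BB·CB·BB·CB·BB·CB
    A ↦ CA
    B ↦ CB
    C ↦ BB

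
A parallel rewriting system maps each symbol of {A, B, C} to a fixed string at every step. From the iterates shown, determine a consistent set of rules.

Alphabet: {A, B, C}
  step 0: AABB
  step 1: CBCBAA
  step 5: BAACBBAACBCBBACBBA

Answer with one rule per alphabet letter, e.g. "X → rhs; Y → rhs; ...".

A->CB, B->A, C->B

  step 0 ⇒ step 1: AABB ⇒ CB·CB·A·A
    A ↦ CB
    B ↦ A
    C ↦ B  (constrained at step 1)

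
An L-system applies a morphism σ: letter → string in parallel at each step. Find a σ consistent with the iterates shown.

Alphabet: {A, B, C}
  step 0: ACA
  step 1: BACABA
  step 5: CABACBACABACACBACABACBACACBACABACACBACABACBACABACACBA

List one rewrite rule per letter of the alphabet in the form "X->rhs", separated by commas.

  step 0 ⇒ step 1: ACA ⇒ BA·CA·BA
    A ↦ BA
    C ↦ CA
    B ↦ C  (constrained at step 1)

A->BA, B->C, C->CA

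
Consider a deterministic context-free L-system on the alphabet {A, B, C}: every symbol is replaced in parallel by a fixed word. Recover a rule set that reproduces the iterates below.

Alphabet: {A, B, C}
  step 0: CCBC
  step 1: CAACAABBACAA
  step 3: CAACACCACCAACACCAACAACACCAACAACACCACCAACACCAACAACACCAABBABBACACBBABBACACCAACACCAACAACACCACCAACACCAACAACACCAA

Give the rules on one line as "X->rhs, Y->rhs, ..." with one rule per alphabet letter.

A->CAC, B->BBA, C->CAA

  step 0 ⇒ step 1: CCBC ⇒ CAA·CAA·BBA·CAA
    B ↦ BBA
    C ↦ CAA
    A ↦ CAC  (constrained at step 1)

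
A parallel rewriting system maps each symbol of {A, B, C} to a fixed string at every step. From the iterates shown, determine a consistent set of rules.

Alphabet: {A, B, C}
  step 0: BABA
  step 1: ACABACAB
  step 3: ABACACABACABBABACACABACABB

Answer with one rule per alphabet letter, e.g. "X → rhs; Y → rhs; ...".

A->AB, B->AC, C->B

  step 0 ⇒ step 1: BABA ⇒ AC·AB·AC·AB
    A ↦ AB
    B ↦ AC
    C ↦ B  (constrained at step 1)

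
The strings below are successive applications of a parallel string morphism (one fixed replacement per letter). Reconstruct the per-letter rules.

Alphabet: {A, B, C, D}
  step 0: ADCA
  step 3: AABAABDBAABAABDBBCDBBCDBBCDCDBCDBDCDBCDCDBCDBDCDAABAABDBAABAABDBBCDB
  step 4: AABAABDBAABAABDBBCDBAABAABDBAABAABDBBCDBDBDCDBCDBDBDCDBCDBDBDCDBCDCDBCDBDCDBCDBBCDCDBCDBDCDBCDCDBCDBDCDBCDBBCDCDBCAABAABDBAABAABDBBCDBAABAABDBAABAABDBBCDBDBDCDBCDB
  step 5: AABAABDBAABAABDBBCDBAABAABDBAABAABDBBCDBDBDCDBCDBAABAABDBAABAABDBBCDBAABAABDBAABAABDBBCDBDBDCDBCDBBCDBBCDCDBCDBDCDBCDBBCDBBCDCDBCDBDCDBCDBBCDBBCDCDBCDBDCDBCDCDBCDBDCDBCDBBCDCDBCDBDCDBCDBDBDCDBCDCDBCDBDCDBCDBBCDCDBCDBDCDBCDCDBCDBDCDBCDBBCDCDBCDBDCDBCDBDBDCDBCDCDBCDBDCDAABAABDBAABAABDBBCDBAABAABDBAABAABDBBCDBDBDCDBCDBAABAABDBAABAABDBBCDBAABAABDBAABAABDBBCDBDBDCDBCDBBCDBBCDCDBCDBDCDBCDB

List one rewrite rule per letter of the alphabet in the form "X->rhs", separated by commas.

  step 4 ⇒ step 5: AABAABDBAABAABDBBCDBAABAABDBAABAABDBBCDBDBDCDBCDBDBDCDBCDBDBDCDBCDCDBCDBDCDBCDBBCDCDBCDBDCDBCDCDBCDBDCDBCDBBCDCDBCAABAABDBAABAABDBBCDBAABAABDBAABAABDBBCDBDBDCDBCDB ⇒ AAB·AAB·DB·AAB·AAB·DB·BC·DB·AAB·AAB·DB·AAB·AAB·DB·BC·DB·DB·DCD·BC·DB·AAB·AAB·DB·AAB·AAB·DB·BC·DB·AAB·AAB·DB·AAB·AAB·DB·BC·DB·DB·DCD·BC·DB·BC·DB·BC·DCD·BC·DB·DCD·BC·DB·BC·DB·BC·DCD·BC·DB·DCD·BC·DB·BC·DB·BC·DCD·BC·DB·DCD·BC·DCD·BC·DB·DCD·BC·DB·BC·DCD·BC·DB·DCD·BC·DB·DB·DCD·BC·DCD·BC·DB·DCD·BC·DB·BC·DCD·BC·DB·DCD·BC·DCD·BC·DB·DCD·BC·DB·BC·DCD·BC·DB·DCD·BC·DB·DB·DCD·BC·DCD·BC·DB·DCD·AAB·AAB·DB·AAB·AAB·DB·BC·DB·AAB·AAB·DB·AAB·AAB·DB·BC·DB·DB·DCD·BC·DB·AAB·AAB·DB·AAB·AAB·DB·BC·DB·AAB·AAB·DB·AAB·AAB·DB·BC·DB·DB·DCD·BC·DB·BC·DB·BC·DCD·BC·DB·DCD·BC·DB
    A ↦ AAB
    B ↦ DB
    C ↦ DCD
    D ↦ BC

A->AAB, B->DB, C->DCD, D->BC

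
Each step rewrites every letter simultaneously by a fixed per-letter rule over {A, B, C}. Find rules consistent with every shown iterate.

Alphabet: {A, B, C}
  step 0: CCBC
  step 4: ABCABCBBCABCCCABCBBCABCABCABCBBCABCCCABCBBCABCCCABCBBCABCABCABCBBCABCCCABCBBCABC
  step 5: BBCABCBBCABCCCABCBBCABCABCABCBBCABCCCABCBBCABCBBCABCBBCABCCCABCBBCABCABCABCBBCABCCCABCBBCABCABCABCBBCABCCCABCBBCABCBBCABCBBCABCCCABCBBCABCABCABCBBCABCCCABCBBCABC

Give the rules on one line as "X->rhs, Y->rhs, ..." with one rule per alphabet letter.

A->BB, B->C, C->ABC

  step 4 ⇒ step 5: ABCABCBBCABCCCABCBBCABCABCABCBBCABCCCABCBBCABCCCABCBBCABCABCABCBBCABCCCABCBBCABC ⇒ BB·C·ABC·BB·C·ABC·C·C·ABC·BB·C·ABC·ABC·ABC·BB·C·ABC·C·C·ABC·BB·C·ABC·BB·C·ABC·BB·C·ABC·C·C·ABC·BB·C·ABC·ABC·ABC·BB·C·ABC·C·C·ABC·BB·C·ABC·ABC·ABC·BB·C·ABC·C·C·ABC·BB·C·ABC·BB·C·ABC·BB·C·ABC·C·C·ABC·BB·C·ABC·ABC·ABC·BB·C·ABC·C·C·ABC·BB·C·ABC
    A ↦ BB
    B ↦ C
    C ↦ ABC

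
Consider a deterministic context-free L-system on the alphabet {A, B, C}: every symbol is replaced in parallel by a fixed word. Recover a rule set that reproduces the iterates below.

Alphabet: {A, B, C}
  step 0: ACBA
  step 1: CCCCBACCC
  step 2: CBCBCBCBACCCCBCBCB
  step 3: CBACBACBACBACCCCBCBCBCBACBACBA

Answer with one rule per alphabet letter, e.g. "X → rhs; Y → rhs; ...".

A->CCC, B->A, C->CB

  step 2 ⇒ step 3: CBCBCBCBACCCCBCBCB ⇒ CB·A·CB·A·CB·A·CB·A·CCC·CB·CB·CB·CB·A·CB·A·CB·A
    A ↦ CCC
    B ↦ A
    C ↦ CB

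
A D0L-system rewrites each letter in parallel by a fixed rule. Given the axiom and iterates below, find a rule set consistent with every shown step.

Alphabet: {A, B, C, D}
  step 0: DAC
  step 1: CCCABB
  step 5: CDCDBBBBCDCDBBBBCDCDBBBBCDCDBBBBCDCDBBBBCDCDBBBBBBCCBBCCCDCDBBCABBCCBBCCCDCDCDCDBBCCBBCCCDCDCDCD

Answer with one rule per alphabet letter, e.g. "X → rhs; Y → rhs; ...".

  step 0 ⇒ step 1: DAC ⇒ CC·CA·BB
    A ↦ CA
    C ↦ BB
    D ↦ CC
    B ↦ CD  (constrained at step 1)

A->CA, B->CD, C->BB, D->CC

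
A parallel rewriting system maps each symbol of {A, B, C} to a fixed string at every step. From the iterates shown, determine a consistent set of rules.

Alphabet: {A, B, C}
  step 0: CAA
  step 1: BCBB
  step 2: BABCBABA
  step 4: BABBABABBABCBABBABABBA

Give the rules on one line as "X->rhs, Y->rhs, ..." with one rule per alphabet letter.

  step 1 ⇒ step 2: BCBB ⇒ BA·BC·BA·BA
    B ↦ BA
    C ↦ BC
  step 0 ⇒ step 1: CAA ⇒ BC·B·B
    A ↦ B

A->B, B->BA, C->BC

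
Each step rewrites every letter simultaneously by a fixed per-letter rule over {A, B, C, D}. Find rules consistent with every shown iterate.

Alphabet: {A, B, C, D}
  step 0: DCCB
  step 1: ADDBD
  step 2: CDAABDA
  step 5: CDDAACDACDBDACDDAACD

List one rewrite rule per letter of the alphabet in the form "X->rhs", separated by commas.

  step 1 ⇒ step 2: ADDBD ⇒ CD·A·A·BD·A
    A ↦ CD
    B ↦ BD
    D ↦ A
  step 0 ⇒ step 1: DCCB ⇒ A·D·D·BD
    C ↦ D

A->CD, B->BD, C->D, D->A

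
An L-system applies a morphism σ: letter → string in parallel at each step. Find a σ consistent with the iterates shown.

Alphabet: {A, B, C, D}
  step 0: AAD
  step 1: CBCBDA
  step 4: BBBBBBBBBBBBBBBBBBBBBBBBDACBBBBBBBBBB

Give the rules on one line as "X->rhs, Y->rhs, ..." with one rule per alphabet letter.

  step 0 ⇒ step 1: AAD ⇒ CB·CB·DA
    A ↦ CB
    D ↦ DA
    B ↦ BB  (constrained at step 1)
    C ↦ B  (constrained at step 1)

A->CB, B->BB, C->B, D->DA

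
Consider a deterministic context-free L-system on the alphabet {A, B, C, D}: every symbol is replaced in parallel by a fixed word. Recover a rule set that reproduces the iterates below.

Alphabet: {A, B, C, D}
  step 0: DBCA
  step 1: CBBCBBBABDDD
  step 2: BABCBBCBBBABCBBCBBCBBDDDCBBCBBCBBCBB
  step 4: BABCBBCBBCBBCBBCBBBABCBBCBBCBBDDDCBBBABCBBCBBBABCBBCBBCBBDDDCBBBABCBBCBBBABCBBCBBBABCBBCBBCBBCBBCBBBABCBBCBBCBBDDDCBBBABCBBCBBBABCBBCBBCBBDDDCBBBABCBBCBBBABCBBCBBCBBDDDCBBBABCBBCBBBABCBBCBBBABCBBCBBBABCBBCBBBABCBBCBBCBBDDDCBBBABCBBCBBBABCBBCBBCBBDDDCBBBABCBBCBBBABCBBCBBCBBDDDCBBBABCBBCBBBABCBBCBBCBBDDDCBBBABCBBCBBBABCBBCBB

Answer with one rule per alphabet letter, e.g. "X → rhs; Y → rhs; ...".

A->DDD, B->CBB, C->BAB, D->CBB

  step 1 ⇒ step 2: CBBCBBBABDDD ⇒ BAB·CBB·CBB·BAB·CBB·CBB·CBB·DDD·CBB·CBB·CBB·CBB
    A ↦ DDD
    B ↦ CBB
    C ↦ BAB
    D ↦ CBB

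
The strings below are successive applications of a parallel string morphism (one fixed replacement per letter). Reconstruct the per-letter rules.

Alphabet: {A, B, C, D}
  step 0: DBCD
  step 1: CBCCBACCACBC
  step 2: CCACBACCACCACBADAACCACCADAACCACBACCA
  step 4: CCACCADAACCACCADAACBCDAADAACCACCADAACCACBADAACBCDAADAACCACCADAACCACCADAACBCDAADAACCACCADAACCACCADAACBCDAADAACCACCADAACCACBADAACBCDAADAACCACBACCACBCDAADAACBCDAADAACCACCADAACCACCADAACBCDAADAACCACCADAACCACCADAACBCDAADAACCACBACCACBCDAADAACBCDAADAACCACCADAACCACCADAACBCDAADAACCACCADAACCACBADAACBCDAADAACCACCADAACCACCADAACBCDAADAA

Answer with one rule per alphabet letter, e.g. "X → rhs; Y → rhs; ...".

A->DAA, B->CBA, C->CCA, D->CBC

  step 1 ⇒ step 2: CBCCBACCACBC ⇒ CCA·CBA·CCA·CCA·CBA·DAA·CCA·CCA·DAA·CCA·CBA·CCA
    A ↦ DAA
    B ↦ CBA
    C ↦ CCA
  step 0 ⇒ step 1: DBCD ⇒ CBC·CBA·CCA·CBC
    D ↦ CBC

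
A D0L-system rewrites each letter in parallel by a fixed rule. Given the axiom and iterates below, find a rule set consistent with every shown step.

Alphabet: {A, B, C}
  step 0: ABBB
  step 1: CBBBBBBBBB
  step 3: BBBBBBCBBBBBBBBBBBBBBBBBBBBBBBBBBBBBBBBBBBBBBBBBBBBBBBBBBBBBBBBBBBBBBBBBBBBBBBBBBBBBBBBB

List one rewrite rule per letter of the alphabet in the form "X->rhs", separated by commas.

A->C, B->BBB, C->BBA

  step 0 ⇒ step 1: ABBB ⇒ C·BBB·BBB·BBB
    A ↦ C
    B ↦ BBB
    C ↦ BBA  (constrained at step 1)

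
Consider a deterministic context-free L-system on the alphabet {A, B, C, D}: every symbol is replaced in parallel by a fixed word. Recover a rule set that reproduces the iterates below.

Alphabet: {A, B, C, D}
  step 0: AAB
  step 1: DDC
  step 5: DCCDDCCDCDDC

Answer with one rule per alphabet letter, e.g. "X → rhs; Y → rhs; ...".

  step 0 ⇒ step 1: AAB ⇒ D·D·C
    A ↦ D
    B ↦ C
    C ↦ AB  (constrained at step 1)
    D ↦ BA  (constrained at step 1)

A->D, B->C, C->AB, D->BA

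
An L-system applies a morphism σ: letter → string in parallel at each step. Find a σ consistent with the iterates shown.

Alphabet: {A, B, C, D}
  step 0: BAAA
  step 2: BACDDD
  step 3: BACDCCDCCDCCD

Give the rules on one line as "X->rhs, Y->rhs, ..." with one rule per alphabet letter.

  step 2 ⇒ step 3: BACDDD ⇒ BA·C·D·CCD·CCD·CCD
    A ↦ C
    B ↦ BA
    C ↦ D
    D ↦ CCD

A->C, B->BA, C->D, D->CCD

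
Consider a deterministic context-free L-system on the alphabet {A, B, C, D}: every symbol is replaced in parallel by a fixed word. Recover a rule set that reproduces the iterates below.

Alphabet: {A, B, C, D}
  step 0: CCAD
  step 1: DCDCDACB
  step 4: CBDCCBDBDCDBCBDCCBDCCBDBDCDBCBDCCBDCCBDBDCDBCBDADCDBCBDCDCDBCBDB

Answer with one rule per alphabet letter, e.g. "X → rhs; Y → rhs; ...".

  step 0 ⇒ step 1: CCAD ⇒ DC·DC·DA·CB
    A ↦ DA
    C ↦ DC
    D ↦ CB
    B ↦ DB  (constrained at step 1)

A->DA, B->DB, C->DC, D->CB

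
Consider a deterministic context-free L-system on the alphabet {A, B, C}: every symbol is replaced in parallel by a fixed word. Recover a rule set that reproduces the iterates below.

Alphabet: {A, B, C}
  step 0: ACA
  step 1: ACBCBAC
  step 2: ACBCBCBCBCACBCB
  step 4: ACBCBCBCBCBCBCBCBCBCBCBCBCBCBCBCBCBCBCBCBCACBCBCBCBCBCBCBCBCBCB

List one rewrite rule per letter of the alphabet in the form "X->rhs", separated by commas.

A->AC, B->C, C->BCB

  step 1 ⇒ step 2: ACBCBAC ⇒ AC·BCB·C·BCB·C·AC·BCB
    A ↦ AC
    B ↦ C
    C ↦ BCB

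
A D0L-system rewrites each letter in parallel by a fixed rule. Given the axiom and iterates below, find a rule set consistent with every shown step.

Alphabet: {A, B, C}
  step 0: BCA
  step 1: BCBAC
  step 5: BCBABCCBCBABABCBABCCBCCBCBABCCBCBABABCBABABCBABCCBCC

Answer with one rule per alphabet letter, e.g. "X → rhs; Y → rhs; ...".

A->C, B->BC, C->BA

  step 0 ⇒ step 1: BCA ⇒ BC·BA·C
    A ↦ C
    B ↦ BC
    C ↦ BA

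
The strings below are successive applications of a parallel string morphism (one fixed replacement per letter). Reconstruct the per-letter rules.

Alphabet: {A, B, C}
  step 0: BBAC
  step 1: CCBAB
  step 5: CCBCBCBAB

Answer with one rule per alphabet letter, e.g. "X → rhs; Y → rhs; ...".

A->BA, B->C, C->B

  step 0 ⇒ step 1: BBAC ⇒ C·C·BA·B
    A ↦ BA
    B ↦ C
    C ↦ B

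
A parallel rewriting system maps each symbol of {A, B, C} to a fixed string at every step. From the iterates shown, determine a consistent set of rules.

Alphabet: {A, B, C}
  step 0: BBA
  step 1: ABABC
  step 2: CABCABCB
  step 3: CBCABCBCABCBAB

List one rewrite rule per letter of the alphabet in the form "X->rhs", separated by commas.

A->C, B->AB, C->CB

  step 2 ⇒ step 3: CABCABCB ⇒ CB·C·AB·CB·C·AB·CB·AB
    A ↦ C
    B ↦ AB
    C ↦ CB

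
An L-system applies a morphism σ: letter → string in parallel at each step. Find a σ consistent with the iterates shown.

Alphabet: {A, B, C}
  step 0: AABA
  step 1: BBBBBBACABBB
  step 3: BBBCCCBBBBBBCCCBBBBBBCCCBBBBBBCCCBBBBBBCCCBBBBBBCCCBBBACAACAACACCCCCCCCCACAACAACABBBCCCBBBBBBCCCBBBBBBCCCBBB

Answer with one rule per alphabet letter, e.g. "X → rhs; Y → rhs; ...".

  step 0 ⇒ step 1: AABA ⇒ BBB·BBB·ACA·BBB
    A ↦ BBB
    B ↦ ACA
    C ↦ CCC  (constrained at step 1)

A->BBB, B->ACA, C->CCC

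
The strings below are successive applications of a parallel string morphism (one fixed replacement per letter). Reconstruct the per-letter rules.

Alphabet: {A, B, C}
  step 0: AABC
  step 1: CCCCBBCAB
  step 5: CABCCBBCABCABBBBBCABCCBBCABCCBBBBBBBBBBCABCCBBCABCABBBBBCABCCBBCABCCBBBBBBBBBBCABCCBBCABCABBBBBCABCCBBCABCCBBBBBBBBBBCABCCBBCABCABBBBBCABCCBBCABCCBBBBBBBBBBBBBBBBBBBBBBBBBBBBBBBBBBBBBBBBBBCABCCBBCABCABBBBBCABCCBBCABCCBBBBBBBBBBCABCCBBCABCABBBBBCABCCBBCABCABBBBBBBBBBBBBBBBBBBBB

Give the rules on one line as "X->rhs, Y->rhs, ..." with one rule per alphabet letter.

A->CC, B->BB, C->CAB

  step 0 ⇒ step 1: AABC ⇒ CC·CC·BB·CAB
    A ↦ CC
    B ↦ BB
    C ↦ CAB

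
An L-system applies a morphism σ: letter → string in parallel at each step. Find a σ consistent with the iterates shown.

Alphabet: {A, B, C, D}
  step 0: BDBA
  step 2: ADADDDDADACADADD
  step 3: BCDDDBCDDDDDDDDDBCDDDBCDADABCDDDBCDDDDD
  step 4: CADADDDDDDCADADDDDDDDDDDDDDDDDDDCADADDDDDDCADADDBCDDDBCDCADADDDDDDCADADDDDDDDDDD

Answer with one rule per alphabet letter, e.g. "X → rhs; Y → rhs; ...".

  step 3 ⇒ step 4: BCDDDBCDDDDDDDDDBCDDDBCDADABCDDDBCDDDDD ⇒ C·ADA·DD·DD·DD·C·ADA·DD·DD·DD·DD·DD·DD·DD·DD·DD·C·ADA·DD·DD·DD·C·ADA·DD·BCD·DD·BCD·C·ADA·DD·DD·DD·C·ADA·DD·DD·DD·DD·DD
    A ↦ BCD
    B ↦ C
    C ↦ ADA
    D ↦ DD

A->BCD, B->C, C->ADA, D->DD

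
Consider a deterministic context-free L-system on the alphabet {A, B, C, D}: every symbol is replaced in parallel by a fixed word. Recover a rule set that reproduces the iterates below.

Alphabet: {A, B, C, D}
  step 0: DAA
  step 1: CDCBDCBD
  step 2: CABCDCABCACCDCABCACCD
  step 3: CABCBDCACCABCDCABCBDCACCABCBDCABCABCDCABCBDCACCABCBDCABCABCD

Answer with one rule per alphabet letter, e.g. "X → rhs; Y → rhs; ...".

  step 2 ⇒ step 3: CABCDCABCACCDCABCACCD ⇒ CAB·CBD·CAC·CAB·CD·CAB·CBD·CAC·CAB·CBD·CAB·CAB·CD·CAB·CBD·CAC·CAB·CBD·CAB·CAB·CD
    A ↦ CBD
    B ↦ CAC
    C ↦ CAB
    D ↦ CD

A->CBD, B->CAC, C->CAB, D->CD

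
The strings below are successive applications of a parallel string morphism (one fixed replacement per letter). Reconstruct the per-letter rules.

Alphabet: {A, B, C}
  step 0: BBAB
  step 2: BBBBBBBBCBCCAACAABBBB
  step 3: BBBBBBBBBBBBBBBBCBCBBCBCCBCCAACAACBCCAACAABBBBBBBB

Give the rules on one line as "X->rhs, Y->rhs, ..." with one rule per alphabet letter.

A->CAA, B->BB, C->CBC

  step 2 ⇒ step 3: BBBBBBBBCBCCAACAABBBB ⇒ BB·BB·BB·BB·BB·BB·BB·BB·CBC·BB·CBC·CBC·CAA·CAA·CBC·CAA·CAA·BB·BB·BB·BB
    A ↦ CAA
    B ↦ BB
    C ↦ CBC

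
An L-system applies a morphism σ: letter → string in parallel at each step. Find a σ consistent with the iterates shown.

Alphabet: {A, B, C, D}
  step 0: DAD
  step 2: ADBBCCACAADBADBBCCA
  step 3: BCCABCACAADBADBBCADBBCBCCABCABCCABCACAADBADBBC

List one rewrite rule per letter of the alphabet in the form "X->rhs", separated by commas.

  step 2 ⇒ step 3: ADBBCCACAADBADBBCCA ⇒ BC·CAB·CA·CA·ADB·ADB·BC·ADB·BC·BC·CAB·CA·BC·CAB·CA·CA·ADB·ADB·BC
    A ↦ BC
    B ↦ CA
    C ↦ ADB
    D ↦ CAB

A->BC, B->CA, C->ADB, D->CAB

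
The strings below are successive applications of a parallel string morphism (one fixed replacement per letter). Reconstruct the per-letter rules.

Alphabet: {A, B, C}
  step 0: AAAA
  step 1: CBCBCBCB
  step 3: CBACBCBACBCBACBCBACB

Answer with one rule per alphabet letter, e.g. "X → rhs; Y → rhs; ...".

  step 0 ⇒ step 1: AAAA ⇒ CB·CB·CB·CB
    A ↦ CB
    B ↦ A  (constrained at step 1)
    C ↦ AB  (constrained at step 1)

A->CB, B->A, C->AB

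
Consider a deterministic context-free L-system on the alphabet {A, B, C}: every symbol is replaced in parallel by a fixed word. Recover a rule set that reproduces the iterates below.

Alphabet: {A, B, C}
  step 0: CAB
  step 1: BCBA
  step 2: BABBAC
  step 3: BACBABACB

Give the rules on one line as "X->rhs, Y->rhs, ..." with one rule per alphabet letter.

  step 2 ⇒ step 3: BABBAC ⇒ BA·C·BA·BA·C·B
    A ↦ C
    B ↦ BA
    C ↦ B

A->C, B->BA, C->B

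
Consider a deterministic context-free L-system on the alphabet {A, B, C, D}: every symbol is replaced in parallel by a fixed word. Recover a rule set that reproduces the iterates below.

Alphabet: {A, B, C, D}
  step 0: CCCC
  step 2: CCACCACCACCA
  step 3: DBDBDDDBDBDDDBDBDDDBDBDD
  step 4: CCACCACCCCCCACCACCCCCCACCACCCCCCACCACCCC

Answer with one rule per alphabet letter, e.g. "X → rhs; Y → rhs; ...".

  step 3 ⇒ step 4: DBDBDDDBDBDDDBDBDDDBDBDD ⇒ CC·A·CC·A·CC·CC·CC·A·CC·A·CC·CC·CC·A·CC·A·CC·CC·CC·A·CC·A·CC·CC
    B ↦ A
    D ↦ CC
  step 2 ⇒ step 3: CCACCACCACCA ⇒ DB·DB·DD·DB·DB·DD·DB·DB·DD·DB·DB·DD
    A ↦ DD
  step 2 ⇒ step 3: CCACCACCACCA ⇒ DB·DB·DD·DB·DB·DD·DB·DB·DD·DB·DB·DD
    C ↦ DB

A->DD, B->A, C->DB, D->CC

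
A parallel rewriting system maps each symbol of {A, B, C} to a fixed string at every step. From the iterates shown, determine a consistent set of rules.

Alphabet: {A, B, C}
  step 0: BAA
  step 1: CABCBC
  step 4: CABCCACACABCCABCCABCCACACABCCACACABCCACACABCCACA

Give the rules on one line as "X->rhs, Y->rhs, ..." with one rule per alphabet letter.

  step 0 ⇒ step 1: BAA ⇒ CA·BC·BC
    A ↦ BC
    B ↦ CA
    C ↦ CA  (constrained at step 1)

A->BC, B->CA, C->CA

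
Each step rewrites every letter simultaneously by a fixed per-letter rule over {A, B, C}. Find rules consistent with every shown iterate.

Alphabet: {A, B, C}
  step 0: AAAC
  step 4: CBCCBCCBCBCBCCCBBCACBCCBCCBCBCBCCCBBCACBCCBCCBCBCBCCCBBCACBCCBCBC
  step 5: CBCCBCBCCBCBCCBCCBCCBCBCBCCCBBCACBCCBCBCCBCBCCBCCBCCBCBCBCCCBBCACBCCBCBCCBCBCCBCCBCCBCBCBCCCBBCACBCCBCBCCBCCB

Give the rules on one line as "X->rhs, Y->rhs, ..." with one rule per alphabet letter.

A->BCA, B->C, C->CB

  step 4 ⇒ step 5: CBCCBCCBCBCBCCCBBCACBCCBCCBCBCBCCCBBCACBCCBCCBCBCBCCCBBCACBCCBCBC ⇒ CB·C·CB·CB·C·CB·CB·C·CB·C·CB·C·CB·CB·CB·C·C·CB·BCA·CB·C·CB·CB·C·CB·CB·C·CB·C·CB·C·CB·CB·CB·C·C·CB·BCA·CB·C·CB·CB·C·CB·CB·C·CB·C·CB·C·CB·CB·CB·C·C·CB·BCA·CB·C·CB·CB·C·CB·C·CB
    A ↦ BCA
    B ↦ C
    C ↦ CB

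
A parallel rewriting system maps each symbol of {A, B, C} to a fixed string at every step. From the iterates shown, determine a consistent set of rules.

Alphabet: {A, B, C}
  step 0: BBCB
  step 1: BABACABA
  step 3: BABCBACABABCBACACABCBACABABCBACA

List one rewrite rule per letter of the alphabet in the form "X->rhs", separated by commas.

A->BC, B->BA, C->CA

  step 0 ⇒ step 1: BBCB ⇒ BA·BA·CA·BA
    B ↦ BA
    C ↦ CA
    A ↦ BC  (constrained at step 1)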